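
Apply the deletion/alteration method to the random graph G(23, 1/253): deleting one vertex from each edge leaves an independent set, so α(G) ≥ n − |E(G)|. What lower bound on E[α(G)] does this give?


E[|E(G)|] = C(23, 2)·p = 253 · (1/253) = 1.
E[α(G)] ≥ n − E[|E(G)|] = 23 − 1 = 22.
Numerically: ≈ 22.000000.
(This is only a lower bound; the true E[α(G)] may be larger.)

E[α(G)] ≥ 22 ≈ 22.000000.


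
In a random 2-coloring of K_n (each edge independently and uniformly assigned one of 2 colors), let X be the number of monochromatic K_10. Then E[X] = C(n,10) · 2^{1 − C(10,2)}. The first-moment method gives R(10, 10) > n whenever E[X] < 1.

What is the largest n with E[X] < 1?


We need C(n, 10) · 2^{1 − 45} < 1, i.e. C(n, 10) < 2^{45 − 1} = 17592186044416.
Check values of n near the boundary:
  n = 95: C(95, 10) = 10104934117421; 10104934117421 < 17592186044416? YES
  n = 96: C(96, 10) = 11279926456656; 11279926456656 < 17592186044416? YES
  n = 97: C(97, 10) = 12576469727536; 12576469727536 < 17592186044416? YES
  n = 98: C(98, 10) = 14005614014756; 14005614014756 < 17592186044416? YES
  n = 99: C(99, 10) = 15579278510796; 15579278510796 < 17592186044416? YES
  n = 100: C(100, 10) = 17310309456440; 17310309456440 < 17592186044416? YES
  n = 101: C(101, 10) = 19212541264840; 19212541264840 < 17592186044416? NO
The largest n with C(n, 10) < 17592186044416 is n = 100 (where E[X] = 2163788682055/2199023255552 ≈ 0.9839772). Hence R(10, 10) > 100, i.e. R(10, 10) ≥ 101.

Largest n = 100; hence R(10, 10) > 100.


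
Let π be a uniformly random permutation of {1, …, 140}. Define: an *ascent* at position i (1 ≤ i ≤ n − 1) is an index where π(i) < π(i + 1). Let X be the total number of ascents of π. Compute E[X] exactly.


Write X = Σ X_I over i = 1, …, 139, with X_I the indicator of one ascent.
There are 139 indicators.
For each fixed i, the pair (π(i), π(i+1)) is a uniformly random ordered pair of distinct values from {1, …, 140}; by symmetry P[π(i) < π(i+1)] = 1/2.
By linearity: E[X] = 139 · (1/2) = (140 − 1) · (1/2) = 139/2 ≈ 69.50000.

E[X] = 139/2 = 69.50000.


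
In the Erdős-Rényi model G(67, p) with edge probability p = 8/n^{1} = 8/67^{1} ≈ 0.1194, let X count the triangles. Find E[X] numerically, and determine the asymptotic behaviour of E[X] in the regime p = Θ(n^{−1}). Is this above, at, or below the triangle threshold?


Number of potential triangles: C(67, 3) = 47905.
Each occurs with probability p³ ≈ (0.1194)³ ≈ 1.7023371e-03.
By linearity: E[X] = C(67, 3)·p³ ≈ 47905 · 1.7023371e-03 ≈ 81.55046.
Here α = 1, so p = 8/n is exactly at the triangle threshold p ~ 1/n. Asymptotically E[X] → c³/6 = 8³/6 = 256/3 ≈ 85.33333, a bounded constant. In this regime the triangle count is asymptotically Poisson(c³/6).

E[X] ≈ 81.55046; in regime p = Θ(1/n^{1}) E[X] stays bounded (at the triangle threshold p ~ 1/n).


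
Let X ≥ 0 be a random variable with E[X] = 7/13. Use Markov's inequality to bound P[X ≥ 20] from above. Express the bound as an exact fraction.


μ = E[X] = 7/13, a = 20.
Markov: P[X ≥ 20] ≤ μ/a = (7/13)/20 = 7/260.
Numerically: ≈ 0.027.
(Since a = 20 > μ = 0.538, the bound 7/260 is < 1 and informative.)

P[X ≥ 20] ≤ 7/260 ≈ 0.027.


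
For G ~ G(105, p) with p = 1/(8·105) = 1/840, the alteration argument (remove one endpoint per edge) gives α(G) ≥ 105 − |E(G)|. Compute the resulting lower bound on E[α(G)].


E[|E(G)|] = C(105, 2)·p = 5460 · (1/840) = 13/2.
E[α(G)] ≥ n − E[|E(G)|] = 105 − 13/2 = 197/2.
Numerically: ≈ 98.5000.
(This is only a lower bound; the true E[α(G)] may be larger.)

E[α(G)] ≥ 197/2 ≈ 98.5000.


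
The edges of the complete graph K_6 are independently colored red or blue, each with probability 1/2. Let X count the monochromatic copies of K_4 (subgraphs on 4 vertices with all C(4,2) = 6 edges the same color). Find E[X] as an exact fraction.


Let X = Σ_S X_S over the C(6, 4) = 15 subsets S of size 4, where X_S = 1 if the K_4 on S is monochromatic.
For a fixed S, the K_4 on S has C(4, 2) = 6 edges. P[all 6 edges red] = (1/2)^6, and likewise for blue, so P[monochromatic] = 2·(1/2)^6 = 2^{1 − 6} = 1/32.
By linearity: E[X] = C(6, 4) · 2^{1 − 6} = 15 · 1/32 = 15/32.
Numerically: E[X] ≈ 0.469.

E[X] = C(6,4)·2^(1−C(4,2)) = 15/32 ≈ 0.469.


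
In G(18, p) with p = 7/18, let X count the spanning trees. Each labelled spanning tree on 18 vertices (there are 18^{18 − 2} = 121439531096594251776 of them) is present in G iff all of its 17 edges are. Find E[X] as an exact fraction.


K_18 has 18^{18 − 2} = 121439531096594251776 labelled spanning trees.
For each such spanning tree H, let X_H = 1 if all 17 edges of H are present in G. Then P[X_H = 1] = p^{17} = (7/18)^{17} = 232630513987207/2185911559738696531968.
By linearity of expectation: E[X] = Σ_H E[X_H] = 121439531096594251776 · p^{17} = 121439531096594251776 · 232630513987207/2185911559738696531968 = 232630513987207/18.
Numerically: E[X] ≈ 1.292e+13.

E[X] = 121439531096594251776 · (7/18)^{17} = 232630513987207/18 ≈ 1.292e+13.


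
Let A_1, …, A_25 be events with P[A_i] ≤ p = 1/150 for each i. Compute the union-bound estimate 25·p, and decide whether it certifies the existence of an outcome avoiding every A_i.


Union bound: P[∪_{i=1}^{25} A_i] ≤ Σ_i P[A_i] ≤ 25·p = 25·(1/150) = 1/6.
Numerically: 1/6 ≈ 0.16667.
Is 1/6 < 1? YES.
Since P[∪ A_i] ≤ 1/6 < 1, the complement has P[∩ A_i^c] ≥ 1 − 1/6 = 5/6 > 0, so some outcome avoids every A_i.

25·p = 1/6 ≈ 0.16667; existence CERTIFIED by the union bound.


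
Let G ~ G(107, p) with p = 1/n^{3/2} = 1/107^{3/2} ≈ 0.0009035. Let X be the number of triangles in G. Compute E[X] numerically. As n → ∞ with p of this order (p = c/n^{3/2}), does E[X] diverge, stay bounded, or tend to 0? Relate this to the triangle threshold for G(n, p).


Number of potential triangles: C(107, 3) = 198485.
Each occurs with probability p³ ≈ (0.0009035)³ ≈ 7.375186e-10.
By linearity: E[X] = C(107, 3)·p³ ≈ 198485 · 7.375186e-10 ≈ 0.0001.
Since α = 3/2 > 1, p = c/n^{3/2} = o(1/n) is below the triangle threshold p ~ 1/n. Asymptotically E[X] ~ (c³/6)·n^{3(1−α)} = (1³/6)·n^{-1.5} → 0, so by Markov's inequality G has no triangles w.h.p.

E[X] ≈ 0.0001; in regime p = Θ(1/n^{3/2}) E[X] tends to 0 (below the triangle threshold p ~ 1/n).


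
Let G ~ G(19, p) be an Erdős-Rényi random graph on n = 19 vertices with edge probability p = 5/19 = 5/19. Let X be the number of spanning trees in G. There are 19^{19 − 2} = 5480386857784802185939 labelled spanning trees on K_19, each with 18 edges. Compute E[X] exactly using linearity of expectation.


K_19 has 19^{19 − 2} = 5480386857784802185939 labelled spanning trees.
For each such spanning tree H, let X_H = 1 if all 18 edges of H are present in G. Then P[X_H = 1] = p^{18} = (5/19)^{18} = 3814697265625/104127350297911241532841.
Summing the indicators: E[X] = Σ_H E[X_H] = 5480386857784802185939 · p^{18} = 5480386857784802185939 · 3814697265625/104127350297911241532841 = 3814697265625/19.
Numerically: E[X] ≈ 2.0077e+11.

E[X] = 5480386857784802185939 · (5/19)^{18} = 3814697265625/19 ≈ 2.0077e+11.


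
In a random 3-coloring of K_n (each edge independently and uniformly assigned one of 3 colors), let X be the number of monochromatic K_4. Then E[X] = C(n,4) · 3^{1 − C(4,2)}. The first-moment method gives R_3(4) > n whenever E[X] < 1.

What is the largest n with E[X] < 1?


We need C(n, 4) · 3^{1 − 6} < 1, i.e. C(n, 4) < 3^{6 − 1} = 243.
Check values of n near the boundary:
  n = 9: C(9, 4) = 126; 126 < 243? YES
  n = 10: C(10, 4) = 210; 210 < 243? YES
  n = 11: C(11, 4) = 330; 330 < 243? NO
  n = 12: C(12, 4) = 495; 495 < 243? NO
The largest n with C(n, 4) < 243 is n = 10 (where E[X] = 70/81 ≈ 0.864). Hence R_3(4) > 10, i.e. R_3(4) ≥ 11.

Largest n = 10; hence R_3(4) > 10.


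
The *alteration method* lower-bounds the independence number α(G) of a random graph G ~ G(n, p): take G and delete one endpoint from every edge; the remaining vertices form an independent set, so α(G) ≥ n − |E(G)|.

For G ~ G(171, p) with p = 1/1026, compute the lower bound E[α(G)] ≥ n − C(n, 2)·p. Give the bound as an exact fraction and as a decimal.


E[|E(G)|] = C(171, 2)·p = 14535 · (1/1026) = 85/6.
E[α(G)] ≥ n − E[|E(G)|] = 171 − 85/6 = 941/6.
Numerically: ≈ 156.833333.
(This is only a lower bound; the true E[α(G)] may be larger.)

E[α(G)] ≥ 941/6 ≈ 156.833333.


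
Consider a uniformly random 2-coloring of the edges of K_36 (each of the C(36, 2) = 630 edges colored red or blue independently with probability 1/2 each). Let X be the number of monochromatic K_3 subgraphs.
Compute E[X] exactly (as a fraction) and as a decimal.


Let X = Σ_S X_S over the C(36, 3) = 7140 subsets S of size 3, where X_S = 1 if the K_3 on S is monochromatic.
For a fixed S, the K_3 on S has C(3, 2) = 3 edges. P[all 3 edges red] = (1/2)^3, and likewise for blue, so P[monochromatic] = 2·(1/2)^3 = 2^{1 − 3} = 1/4.
By linearity: E[X] = C(36, 3) · 2^{1 − 3} = 7140 · 1/4 = 1785.
Numerically: E[X] ≈ 1785.00000.

E[X] = C(36,3)·2^(1−C(3,2)) = 1785 ≈ 1785.00000.


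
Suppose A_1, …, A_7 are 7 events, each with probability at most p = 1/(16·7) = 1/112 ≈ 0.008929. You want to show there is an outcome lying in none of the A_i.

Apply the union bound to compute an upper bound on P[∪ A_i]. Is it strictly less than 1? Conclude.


Union bound: P[∪_{i=1}^{7} A_i] ≤ Σ_i P[A_i] ≤ 7·p = 7·(1/112) = 1/16.
Numerically: 1/16 ≈ 0.062500.
Is 1/16 < 1? YES.
Since P[∪ A_i] ≤ 1/16 < 1, the complement has P[∩ A_i^c] ≥ 1 − 1/16 = 15/16 > 0, so some outcome avoids every A_i.

7·p = 1/16 ≈ 0.062500; existence CERTIFIED by the union bound.


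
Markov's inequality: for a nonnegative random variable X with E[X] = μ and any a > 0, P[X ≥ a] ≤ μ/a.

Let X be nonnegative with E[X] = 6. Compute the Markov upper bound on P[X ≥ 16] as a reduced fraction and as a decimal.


μ = E[X] = 6, a = 16.
Markov: P[X ≥ 16] ≤ μ/a = (6)/16 = 3/8.
Numerically: ≈ 0.37500.
(Since a = 16 > μ = 6.00000, the bound 3/8 is < 1 and informative.)

P[X ≥ 16] ≤ 3/8 ≈ 0.37500.


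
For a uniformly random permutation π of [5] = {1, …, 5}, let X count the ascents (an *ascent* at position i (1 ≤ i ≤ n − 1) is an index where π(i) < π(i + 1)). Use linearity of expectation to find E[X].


Write X = Σ X_I over i = 1, …, 4, with X_I the indicator of one ascent.
There are 4 indicators.
For each fixed i, the pair (π(i), π(i+1)) is a uniformly random ordered pair of distinct values from {1, …, 5}; by symmetry P[π(i) < π(i+1)] = 1/2.
By linearity: E[X] = 4 · (1/2) = (5 − 1) · (1/2) = 2 ≈ 2.00000.

E[X] = 2 = 2.00000.


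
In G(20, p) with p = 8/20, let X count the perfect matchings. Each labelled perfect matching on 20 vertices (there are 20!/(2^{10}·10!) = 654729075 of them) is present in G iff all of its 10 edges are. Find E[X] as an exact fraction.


K_20 has 20!/(2^{10}·10!) = 654729075 labelled perfect matchings.
For each such perfect matching H, let X_H = 1 if all 10 edges of H are present in G. Then P[X_H = 1] = p^{10} = (2/5)^{10} = 1024/9765625.
Summing the indicators: E[X] = Σ_H E[X_H] = 654729075 · p^{10} = 654729075 · 1024/9765625 = 26817702912/390625.
Numerically: E[X] ≈ 6.87e+04.

E[X] = 654729075 · (2/5)^{10} = 26817702912/390625 ≈ 6.87e+04.


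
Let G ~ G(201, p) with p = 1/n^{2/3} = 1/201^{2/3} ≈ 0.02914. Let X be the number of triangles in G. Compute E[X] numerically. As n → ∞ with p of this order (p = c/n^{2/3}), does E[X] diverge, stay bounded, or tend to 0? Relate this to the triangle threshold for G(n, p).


Number of potential triangles: C(201, 3) = 1333300.
Each occurs with probability p³ ≈ (0.02914)³ ≈ 2.475186e-05.
By linearity: E[X] = C(201, 3)·p³ ≈ 1333300 · 2.475186e-05 ≈ 33.0017.
Since α = 2/3 < 1, p = c/n^{2/3} ≫ 1/n is above the triangle threshold p ~ 1/n. Asymptotically E[X] ~ (c³/6)·n^{3(1−α)} = (1³/6)·n^{1} → ∞; triangles are abundant w.h.p.

E[X] ≈ 33.0017; in regime p = Θ(1/n^{2/3}) E[X] diverges (above the triangle threshold p ~ 1/n).


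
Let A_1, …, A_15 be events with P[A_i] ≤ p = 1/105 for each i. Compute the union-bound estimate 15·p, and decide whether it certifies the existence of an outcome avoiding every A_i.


Union bound: P[∪_{i=1}^{15} A_i] ≤ Σ_i P[A_i] ≤ 15·p = 15·(1/105) = 1/7.
Numerically: 1/7 ≈ 0.143.
Is 1/7 < 1? YES.
Since P[∪ A_i] ≤ 1/7 < 1, the complement has P[∩ A_i^c] ≥ 1 − 1/7 = 6/7 > 0, so some outcome avoids every A_i.

15·p = 1/7 ≈ 0.143; existence CERTIFIED by the union bound.


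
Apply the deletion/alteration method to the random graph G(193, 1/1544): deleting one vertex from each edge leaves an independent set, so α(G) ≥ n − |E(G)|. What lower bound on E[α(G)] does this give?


E[|E(G)|] = C(193, 2)·p = 18528 · (1/1544) = 12.
E[α(G)] ≥ n − E[|E(G)|] = 193 − 12 = 181.
Numerically: ≈ 181.00000.
(This is only a lower bound; the true E[α(G)] may be larger.)

E[α(G)] ≥ 181 ≈ 181.00000.


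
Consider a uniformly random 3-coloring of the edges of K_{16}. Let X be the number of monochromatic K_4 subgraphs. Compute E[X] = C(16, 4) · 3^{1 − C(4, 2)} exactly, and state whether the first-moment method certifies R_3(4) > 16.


E[X] = C(16, 4) · 3^{1 − 6} = 1820 · 3^{−5} = 1820/243.
As a reduced fraction: E[X] = 1820/243 ≈ 7.490.
Is E[X] < 1? NO.
Since E[X] ≥ 1, the first-moment bound is inconclusive at n = 16; it does NOT by itself certify R_3(4) > 16.

E[X] = 1820/243 ≈ 7.490; E[X] ≥ 1; first-moment method inconclusive here.


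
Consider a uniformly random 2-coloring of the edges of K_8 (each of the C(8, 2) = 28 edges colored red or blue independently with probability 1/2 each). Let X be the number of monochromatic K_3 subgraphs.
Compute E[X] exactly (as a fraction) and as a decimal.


Let X = Σ_S X_S over the C(8, 3) = 56 subsets S of size 3, where X_S = 1 if the K_3 on S is monochromatic.
For a fixed S, the K_3 on S has C(3, 2) = 3 edges. P[all 3 edges red] = (1/2)^3, and likewise for blue, so P[monochromatic] = 2·(1/2)^3 = 2^{1 − 3} = 1/4.
By linearity: E[X] = C(8, 3) · 2^{1 − 3} = 56 · 1/4 = 14.
Numerically: E[X] ≈ 14.0000.

E[X] = C(8,3)·2^(1−C(3,2)) = 14 ≈ 14.0000.


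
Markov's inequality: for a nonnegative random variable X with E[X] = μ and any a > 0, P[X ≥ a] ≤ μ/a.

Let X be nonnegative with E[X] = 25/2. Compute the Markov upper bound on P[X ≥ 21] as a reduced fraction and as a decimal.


μ = E[X] = 25/2, a = 21.
Markov: P[X ≥ 21] ≤ μ/a = (25/2)/21 = 25/42.
Numerically: ≈ 0.59524.
(Since a = 21 > μ = 12.50000, the bound 25/42 is < 1 and informative.)

P[X ≥ 21] ≤ 25/42 ≈ 0.59524.


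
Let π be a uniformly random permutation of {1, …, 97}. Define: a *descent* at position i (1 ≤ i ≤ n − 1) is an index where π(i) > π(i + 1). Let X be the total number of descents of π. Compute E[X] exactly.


Write X = Σ X_I over i = 1, …, 96, with X_I the indicator of one descent.
There are 96 indicators.
For each fixed i, the pair (π(i), π(i+1)) is a uniformly random ordered pair of distinct values from {1, …, 97}; by symmetry P[π(i) > π(i+1)] = 1/2.
By linearity: E[X] = 96 · (1/2) = (97 − 1) · (1/2) = 48 ≈ 48.000.

E[X] = 48 = 48.000.


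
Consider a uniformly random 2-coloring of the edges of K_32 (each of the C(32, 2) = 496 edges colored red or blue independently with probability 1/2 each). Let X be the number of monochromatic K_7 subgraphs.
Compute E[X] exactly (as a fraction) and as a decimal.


Let X = Σ_S X_S over the C(32, 7) = 3365856 subsets S of size 7, where X_S = 1 if the K_7 on S is monochromatic.
For a fixed S, the K_7 on S has C(7, 2) = 21 edges. P[all 21 edges red] = (1/2)^21, and likewise for blue, so P[monochromatic] = 2·(1/2)^21 = 2^{1 − 21} = 1/1048576.
By linearity: E[X] = C(32, 7) · 2^{1 − 21} = 3365856 · 1/1048576 = 105183/32768.
Numerically: E[X] ≈ 3.20993.

E[X] = C(32,7)·2^(1−C(7,2)) = 105183/32768 ≈ 3.20993.


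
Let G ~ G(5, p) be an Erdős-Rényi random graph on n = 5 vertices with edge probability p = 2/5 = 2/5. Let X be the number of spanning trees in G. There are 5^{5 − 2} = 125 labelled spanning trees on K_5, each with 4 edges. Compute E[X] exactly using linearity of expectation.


K_5 has 5^{5 − 2} = 125 labelled spanning trees.
For each such spanning tree H, let X_H = 1 if all 4 edges of H are present in G. Then P[X_H = 1] = p^{4} = (2/5)^{4} = 16/625.
Summing the indicators: E[X] = Σ_H E[X_H] = 125 · p^{4} = 125 · 16/625 = 16/5.
Numerically: E[X] ≈ 3.2.

E[X] = 125 · (2/5)^{4} = 16/5 ≈ 3.2.


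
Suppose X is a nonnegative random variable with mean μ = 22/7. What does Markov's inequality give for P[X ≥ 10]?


μ = E[X] = 22/7, a = 10.
Markov: P[X ≥ 10] ≤ μ/a = (22/7)/10 = 11/35.
Numerically: ≈ 0.3143.
(Since a = 10 > μ = 3.1429, the bound 11/35 is < 1 and informative.)

P[X ≥ 10] ≤ 11/35 ≈ 0.3143.


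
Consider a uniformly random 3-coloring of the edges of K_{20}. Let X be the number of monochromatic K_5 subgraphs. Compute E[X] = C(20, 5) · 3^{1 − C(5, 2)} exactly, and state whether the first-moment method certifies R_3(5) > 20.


E[X] = C(20, 5) · 3^{1 − 10} = 15504 · 3^{−9} = 15504/19683.
As a reduced fraction: E[X] = 5168/6561 ≈ 0.787685.
Is E[X] < 1? YES.
Since E[X] < 1, there exists a 3-coloring of K_{20} with no monochromatic K_5; hence R_3(5) > 20.

E[X] = 5168/6561 ≈ 0.787685; E[X] < 1, so R_3(5) > 20.


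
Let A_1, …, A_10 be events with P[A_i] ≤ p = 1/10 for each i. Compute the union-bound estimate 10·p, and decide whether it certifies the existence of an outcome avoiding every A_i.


Union bound: P[∪_{i=1}^{10} A_i] ≤ Σ_i P[A_i] ≤ 10·p = 10·(1/10) = 1.
Numerically: 1 ≈ 1.000000.
Is 1 < 1? NO.
Since the bound 1 is ≥ 1, the union bound is uninformative here; it does NOT by itself certify existence.

10·p = 1 ≈ 1.000000; existence NOT certified by the union bound.


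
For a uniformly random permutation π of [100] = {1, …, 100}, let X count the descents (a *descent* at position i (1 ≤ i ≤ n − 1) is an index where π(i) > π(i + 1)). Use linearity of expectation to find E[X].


Write X = Σ X_I over i = 1, …, 99, with X_I the indicator of one descent.
There are 99 indicators.
For each fixed i, the pair (π(i), π(i+1)) is a uniformly random ordered pair of distinct values from {1, …, 100}; by symmetry P[π(i) > π(i+1)] = 1/2.
By linearity: E[X] = 99 · (1/2) = (100 − 1) · (1/2) = 99/2 ≈ 49.50000.

E[X] = 99/2 = 49.50000.


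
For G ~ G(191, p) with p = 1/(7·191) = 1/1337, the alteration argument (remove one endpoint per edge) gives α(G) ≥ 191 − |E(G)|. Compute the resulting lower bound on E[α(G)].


E[|E(G)|] = C(191, 2)·p = 18145 · (1/1337) = 95/7.
E[α(G)] ≥ n − E[|E(G)|] = 191 − 95/7 = 1242/7.
Numerically: ≈ 177.429.
(This is only a lower bound; the true E[α(G)] may be larger.)

E[α(G)] ≥ 1242/7 ≈ 177.429.


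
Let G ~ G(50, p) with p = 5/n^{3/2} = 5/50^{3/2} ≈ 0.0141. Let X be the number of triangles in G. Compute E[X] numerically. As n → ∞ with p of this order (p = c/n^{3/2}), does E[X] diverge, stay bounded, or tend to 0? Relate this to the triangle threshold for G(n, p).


Number of potential triangles: C(50, 3) = 19600.
Each occurs with probability p³ ≈ (0.0141)³ ≈ 2.82843e-06.
By linearity: E[X] = C(50, 3)·p³ ≈ 19600 · 2.82843e-06 ≈ 0.055.
Since α = 3/2 > 1, p = c/n^{3/2} = o(1/n) is below the triangle threshold p ~ 1/n. Asymptotically E[X] ~ (c³/6)·n^{3(1−α)} = (5³/6)·n^{-1.5} → 0, so by Markov's inequality G has no triangles w.h.p.

E[X] ≈ 0.055; in regime p = Θ(1/n^{3/2}) E[X] tends to 0 (below the triangle threshold p ~ 1/n).


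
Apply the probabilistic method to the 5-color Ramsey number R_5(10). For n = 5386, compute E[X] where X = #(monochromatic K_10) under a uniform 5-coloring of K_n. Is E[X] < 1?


E[X] = C(5386, 10) · 5^{1 − 45} = 5613966214234562222231428510561 · 5^{−44} = 5613966214234562222231428510561/5684341886080801486968994140625.
As a reduced fraction: E[X] = 5613966214234562222231428510561/5684341886080801486968994140625 ≈ 0.9876194.
Is E[X] < 1? YES.
Since E[X] < 1, there exists a 5-coloring of K_{5386} with no monochromatic K_10; hence R_5(10) > 5386.

E[X] = 5613966214234562222231428510561/5684341886080801486968994140625 ≈ 0.9876194; E[X] < 1, so R_5(10) > 5386.


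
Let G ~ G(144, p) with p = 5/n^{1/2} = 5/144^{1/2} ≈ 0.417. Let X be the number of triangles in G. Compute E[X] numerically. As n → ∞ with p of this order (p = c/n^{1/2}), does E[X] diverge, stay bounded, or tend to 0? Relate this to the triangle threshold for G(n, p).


Number of potential triangles: C(144, 3) = 487344.
Each occurs with probability p³ ≈ (0.417)³ ≈ 7.23380e-02.
By linearity: E[X] = C(144, 3)·p³ ≈ 487344 · 7.23380e-02 ≈ 35253.472.
Since α = 1/2 < 1, p = c/n^{1/2} ≫ 1/n is above the triangle threshold p ~ 1/n. Asymptotically E[X] ~ (c³/6)·n^{3(1−α)} = (5³/6)·n^{1.5} → ∞; triangles are abundant w.h.p.

E[X] ≈ 35253.472; in regime p = Θ(1/n^{1/2}) E[X] diverges (above the triangle threshold p ~ 1/n).


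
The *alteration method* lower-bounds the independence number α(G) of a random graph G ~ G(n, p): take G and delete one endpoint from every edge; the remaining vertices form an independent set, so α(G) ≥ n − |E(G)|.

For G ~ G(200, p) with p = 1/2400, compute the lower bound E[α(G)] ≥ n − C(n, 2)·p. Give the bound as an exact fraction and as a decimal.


E[|E(G)|] = C(200, 2)·p = 19900 · (1/2400) = 199/24.
E[α(G)] ≥ n − E[|E(G)|] = 200 − 199/24 = 4601/24.
Numerically: ≈ 191.70833.
(This is only a lower bound; the true E[α(G)] may be larger.)

E[α(G)] ≥ 4601/24 ≈ 191.70833.


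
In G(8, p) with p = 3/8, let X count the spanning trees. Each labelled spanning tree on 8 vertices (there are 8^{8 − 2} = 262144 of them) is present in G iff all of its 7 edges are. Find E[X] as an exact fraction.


K_8 has 8^{8 − 2} = 262144 labelled spanning trees.
For each such spanning tree H, let X_H = 1 if all 7 edges of H are present in G. Then P[X_H = 1] = p^{7} = (3/8)^{7} = 2187/2097152.
By linearity: E[X] = Σ_H E[X_H] = 262144 · p^{7} = 262144 · 2187/2097152 = 2187/8.
Numerically: E[X] ≈ 273.38.

E[X] = 262144 · (3/8)^{7} = 2187/8 ≈ 273.38.


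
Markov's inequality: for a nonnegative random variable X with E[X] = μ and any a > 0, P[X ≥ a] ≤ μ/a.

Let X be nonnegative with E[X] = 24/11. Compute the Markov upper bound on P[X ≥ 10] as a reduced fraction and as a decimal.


μ = E[X] = 24/11, a = 10.
Markov: P[X ≥ 10] ≤ μ/a = (24/11)/10 = 12/55.
Numerically: ≈ 0.218182.
(Since a = 10 > μ = 2.181818, the bound 12/55 is < 1 and informative.)

P[X ≥ 10] ≤ 12/55 ≈ 0.218182.


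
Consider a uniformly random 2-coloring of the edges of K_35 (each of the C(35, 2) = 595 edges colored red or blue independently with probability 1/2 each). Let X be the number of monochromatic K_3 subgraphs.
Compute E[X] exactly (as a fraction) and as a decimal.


Let X = Σ_S X_S over the C(35, 3) = 6545 subsets S of size 3, where X_S = 1 if the K_3 on S is monochromatic.
For a fixed S, the K_3 on S has C(3, 2) = 3 edges. P[all 3 edges red] = (1/2)^3, and likewise for blue, so P[monochromatic] = 2·(1/2)^3 = 2^{1 − 3} = 1/4.
By linearity: E[X] = C(35, 3) · 2^{1 − 3} = 6545 · 1/4 = 6545/4.
Numerically: E[X] ≈ 1636.25000.

E[X] = C(35,3)·2^(1−C(3,2)) = 6545/4 ≈ 1636.25000.


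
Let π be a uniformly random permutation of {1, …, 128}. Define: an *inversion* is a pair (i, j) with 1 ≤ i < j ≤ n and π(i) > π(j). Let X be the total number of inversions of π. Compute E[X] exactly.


Write X = Σ X_I over the C(128, 2) = 8128 pairs i < j, with X_I the indicator of one inversion.
There are 8128 indicators.
For each fixed pair i < j, the values π(i) and π(j) are two distinct elements of {1, …, 128} in uniformly random order; by symmetry P[π(i) > π(j)] = 1/2.
By linearity: E[X] = 8128 · (1/2) = C(128, 2) · (1/2) = 8128/2 = 4064 ≈ 4064.0000.

E[X] = 4064 = 4064.0000.


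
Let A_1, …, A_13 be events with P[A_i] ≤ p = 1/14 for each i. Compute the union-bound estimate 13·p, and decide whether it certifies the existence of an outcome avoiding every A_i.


Union bound: P[∪_{i=1}^{13} A_i] ≤ Σ_i P[A_i] ≤ 13·p = 13·(1/14) = 13/14.
Numerically: 13/14 ≈ 0.92857.
Is 13/14 < 1? YES.
Since P[∪ A_i] ≤ 13/14 < 1, the complement has P[∩ A_i^c] ≥ 1 − 13/14 = 1/14 > 0, so some outcome avoids every A_i.

13·p = 13/14 ≈ 0.92857; existence CERTIFIED by the union bound.


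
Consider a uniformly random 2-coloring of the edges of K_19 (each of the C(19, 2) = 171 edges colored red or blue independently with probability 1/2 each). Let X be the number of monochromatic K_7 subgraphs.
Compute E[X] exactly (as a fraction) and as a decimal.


Let X = Σ_S X_S over the C(19, 7) = 50388 subsets S of size 7, where X_S = 1 if the K_7 on S is monochromatic.
For a fixed S, the K_7 on S has C(7, 2) = 21 edges. P[all 21 edges red] = (1/2)^21, and likewise for blue, so P[monochromatic] = 2·(1/2)^21 = 2^{1 − 21} = 1/1048576.
By linearity: E[X] = C(19, 7) · 2^{1 − 21} = 50388 · 1/1048576 = 12597/262144.
Numerically: E[X] ≈ 0.0481.

E[X] = C(19,7)·2^(1−C(7,2)) = 12597/262144 ≈ 0.0481.


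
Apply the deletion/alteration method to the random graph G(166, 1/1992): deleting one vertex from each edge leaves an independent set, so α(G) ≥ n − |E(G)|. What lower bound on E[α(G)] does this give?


E[|E(G)|] = C(166, 2)·p = 13695 · (1/1992) = 55/8.
E[α(G)] ≥ n − E[|E(G)|] = 166 − 55/8 = 1273/8.
Numerically: ≈ 159.125000.
(This is only a lower bound; the true E[α(G)] may be larger.)

E[α(G)] ≥ 1273/8 ≈ 159.125000.


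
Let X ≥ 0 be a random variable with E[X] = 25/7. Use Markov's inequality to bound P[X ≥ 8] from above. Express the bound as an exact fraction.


μ = E[X] = 25/7, a = 8.
Markov: P[X ≥ 8] ≤ μ/a = (25/7)/8 = 25/56.
Numerically: ≈ 0.446.
(Since a = 8 > μ = 3.571, the bound 25/56 is < 1 and informative.)

P[X ≥ 8] ≤ 25/56 ≈ 0.446.


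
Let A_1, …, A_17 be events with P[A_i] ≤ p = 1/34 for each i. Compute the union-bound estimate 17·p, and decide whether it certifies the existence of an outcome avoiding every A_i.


Union bound: P[∪_{i=1}^{17} A_i] ≤ Σ_i P[A_i] ≤ 17·p = 17·(1/34) = 1/2.
Numerically: 1/2 ≈ 0.500.
Is 1/2 < 1? YES.
Since P[∪ A_i] ≤ 1/2 < 1, the complement has P[∩ A_i^c] ≥ 1 − 1/2 = 1/2 > 0, so some outcome avoids every A_i.

17·p = 1/2 ≈ 0.500; existence CERTIFIED by the union bound.


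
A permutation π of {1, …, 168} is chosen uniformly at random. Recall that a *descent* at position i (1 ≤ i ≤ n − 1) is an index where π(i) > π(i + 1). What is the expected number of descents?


Write X = Σ X_I over i = 1, …, 167, with X_I the indicator of one descent.
There are 167 indicators.
For each fixed i, the pair (π(i), π(i+1)) is a uniformly random ordered pair of distinct values from {1, …, 168}; by symmetry P[π(i) > π(i+1)] = 1/2.
By linearity: E[X] = 167 · (1/2) = (168 − 1) · (1/2) = 167/2 ≈ 83.500.

E[X] = 167/2 = 83.500.


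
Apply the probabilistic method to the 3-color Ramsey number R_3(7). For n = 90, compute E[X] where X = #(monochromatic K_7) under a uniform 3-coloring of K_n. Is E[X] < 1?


E[X] = C(90, 7) · 3^{1 − 21} = 7471375560 · 3^{−20} = 7471375560/3486784401.
As a reduced fraction: E[X] = 830152840/387420489 ≈ 2.142770.
Is E[X] < 1? NO.
Since E[X] ≥ 1, the first-moment bound is inconclusive at n = 90; it does NOT by itself certify R_3(7) > 90.

E[X] = 830152840/387420489 ≈ 2.142770; E[X] ≥ 1; first-moment method inconclusive here.


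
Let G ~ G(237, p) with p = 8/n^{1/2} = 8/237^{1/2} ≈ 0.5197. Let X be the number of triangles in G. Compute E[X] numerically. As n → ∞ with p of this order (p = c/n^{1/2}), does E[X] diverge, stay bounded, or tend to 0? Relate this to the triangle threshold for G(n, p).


Number of potential triangles: C(237, 3) = 2190670.
Each occurs with probability p³ ≈ (0.5197)³ ≈ 1.403290e-01.
By linearity: E[X] = C(237, 3)·p³ ≈ 2190670 · 1.403290e-01 ≈ 307414.5386.
Since α = 1/2 < 1, p = c/n^{1/2} ≫ 1/n is above the triangle threshold p ~ 1/n. Asymptotically E[X] ~ (c³/6)·n^{3(1−α)} = (8³/6)·n^{1.5} → ∞; triangles are abundant w.h.p.

E[X] ≈ 307414.5386; in regime p = Θ(1/n^{1/2}) E[X] diverges (above the triangle threshold p ~ 1/n).


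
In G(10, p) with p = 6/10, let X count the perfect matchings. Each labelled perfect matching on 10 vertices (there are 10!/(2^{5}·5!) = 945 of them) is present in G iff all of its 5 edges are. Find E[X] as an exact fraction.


K_10 has 10!/(2^{5}·5!) = 945 labelled perfect matchings.
For each such perfect matching H, let X_H = 1 if all 5 edges of H are present in G. Then P[X_H = 1] = p^{5} = (3/5)^{5} = 243/3125.
Summing the indicators: E[X] = Σ_H E[X_H] = 945 · p^{5} = 945 · 243/3125 = 45927/625.
Numerically: E[X] ≈ 73.48.

E[X] = 945 · (3/5)^{5} = 45927/625 ≈ 73.48.


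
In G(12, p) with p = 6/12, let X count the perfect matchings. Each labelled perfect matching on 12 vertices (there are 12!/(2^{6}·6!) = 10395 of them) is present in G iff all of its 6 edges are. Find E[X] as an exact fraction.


K_12 has 12!/(2^{6}·6!) = 10395 labelled perfect matchings.
For each such perfect matching H, let X_H = 1 if all 6 edges of H are present in G. Then P[X_H = 1] = p^{6} = (1/2)^{6} = 1/64.
By linearity: E[X] = Σ_H E[X_H] = 10395 · p^{6} = 10395 · 1/64 = 10395/64.
Numerically: E[X] ≈ 162.42.

E[X] = 10395 · (1/2)^{6} = 10395/64 ≈ 162.42.


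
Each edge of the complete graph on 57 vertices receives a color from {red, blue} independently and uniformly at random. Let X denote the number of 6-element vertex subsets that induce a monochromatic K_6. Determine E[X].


Let X = Σ_S X_S over the C(57, 6) = 36288252 subsets S of size 6, where X_S = 1 if the K_6 on S is monochromatic.
For a fixed S, the K_6 on S has C(6, 2) = 15 edges. P[all 15 edges red] = (1/2)^15, and likewise for blue, so P[monochromatic] = 2·(1/2)^15 = 2^{1 − 15} = 1/16384.
By linearity of expectation: E[X] = C(57, 6) · 2^{1 − 15} = 36288252 · 1/16384 = 9072063/4096.
Numerically: E[X] ≈ 2214.85913.

E[X] = C(57,6)·2^(1−C(6,2)) = 9072063/4096 ≈ 2214.85913.


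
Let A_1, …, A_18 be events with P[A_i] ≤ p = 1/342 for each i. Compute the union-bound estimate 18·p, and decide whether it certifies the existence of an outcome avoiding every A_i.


Union bound: P[∪_{i=1}^{18} A_i] ≤ Σ_i P[A_i] ≤ 18·p = 18·(1/342) = 1/19.
Numerically: 1/19 ≈ 0.053.
Is 1/19 < 1? YES.
Since P[∪ A_i] ≤ 1/19 < 1, the complement has P[∩ A_i^c] ≥ 1 − 1/19 = 18/19 > 0, so some outcome avoids every A_i.

18·p = 1/19 ≈ 0.053; existence CERTIFIED by the union bound.


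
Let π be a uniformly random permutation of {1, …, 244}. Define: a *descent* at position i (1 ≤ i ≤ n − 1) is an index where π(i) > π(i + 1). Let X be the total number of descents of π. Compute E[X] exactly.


Write X = Σ X_I over i = 1, …, 243, with X_I the indicator of one descent.
There are 243 indicators.
For each fixed i, the pair (π(i), π(i+1)) is a uniformly random ordered pair of distinct values from {1, …, 244}; by symmetry P[π(i) > π(i+1)] = 1/2.
By linearity: E[X] = 243 · (1/2) = (244 − 1) · (1/2) = 243/2 ≈ 121.500000.

E[X] = 243/2 = 121.500000.


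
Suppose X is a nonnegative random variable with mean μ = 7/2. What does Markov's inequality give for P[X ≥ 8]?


μ = E[X] = 7/2, a = 8.
Markov: P[X ≥ 8] ≤ μ/a = (7/2)/8 = 7/16.
Numerically: ≈ 0.43750.
(Since a = 8 > μ = 3.50000, the bound 7/16 is < 1 and informative.)

P[X ≥ 8] ≤ 7/16 ≈ 0.43750.


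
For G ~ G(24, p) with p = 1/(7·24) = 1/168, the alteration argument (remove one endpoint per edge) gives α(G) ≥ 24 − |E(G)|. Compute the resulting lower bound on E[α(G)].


E[|E(G)|] = C(24, 2)·p = 276 · (1/168) = 23/14.
E[α(G)] ≥ n − E[|E(G)|] = 24 − 23/14 = 313/14.
Numerically: ≈ 22.357.
(This is only a lower bound; the true E[α(G)] may be larger.)

E[α(G)] ≥ 313/14 ≈ 22.357.


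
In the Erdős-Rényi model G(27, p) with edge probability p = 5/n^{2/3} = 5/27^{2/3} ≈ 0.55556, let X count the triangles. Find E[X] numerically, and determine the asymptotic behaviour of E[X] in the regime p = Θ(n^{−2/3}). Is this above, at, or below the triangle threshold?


Number of potential triangles: C(27, 3) = 2925.
Each occurs with probability p³ ≈ (0.55556)³ ≈ 1.7146776e-01.
By linearity: E[X] = C(27, 3)·p³ ≈ 2925 · 1.7146776e-01 ≈ 501.54321.
Since α = 2/3 < 1, p = c/n^{2/3} ≫ 1/n is above the triangle threshold p ~ 1/n. Asymptotically E[X] ~ (c³/6)·n^{3(1−α)} = (5³/6)·n^{1} → ∞; triangles are abundant w.h.p.

E[X] ≈ 501.54321; in regime p = Θ(1/n^{2/3}) E[X] diverges (above the triangle threshold p ~ 1/n).


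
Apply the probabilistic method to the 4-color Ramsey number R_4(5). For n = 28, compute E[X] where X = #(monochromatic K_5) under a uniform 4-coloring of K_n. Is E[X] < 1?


E[X] = C(28, 5) · 4^{1 − 10} = 98280 · 4^{−9} = 98280/262144.
As a reduced fraction: E[X] = 12285/32768 ≈ 0.3749084.
Is E[X] < 1? YES.
Since E[X] < 1, there exists a 4-coloring of K_{28} with no monochromatic K_5; hence R_4(5) > 28.

E[X] = 12285/32768 ≈ 0.3749084; E[X] < 1, so R_4(5) > 28.


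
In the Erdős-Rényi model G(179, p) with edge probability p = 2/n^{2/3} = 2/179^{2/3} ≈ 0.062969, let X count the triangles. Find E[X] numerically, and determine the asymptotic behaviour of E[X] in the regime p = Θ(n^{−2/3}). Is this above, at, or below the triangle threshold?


Number of potential triangles: C(179, 3) = 939929.
Each occurs with probability p³ ≈ (0.062969)³ ≈ 2.4968010e-04.
By linearity: E[X] = C(179, 3)·p³ ≈ 939929 · 2.4968010e-04 ≈ 234.68156.
Since α = 2/3 < 1, p = c/n^{2/3} ≫ 1/n is above the triangle threshold p ~ 1/n. Asymptotically E[X] ~ (c³/6)·n^{3(1−α)} = (2³/6)·n^{1} → ∞; triangles are abundant w.h.p.

E[X] ≈ 234.68156; in regime p = Θ(1/n^{2/3}) E[X] diverges (above the triangle threshold p ~ 1/n).


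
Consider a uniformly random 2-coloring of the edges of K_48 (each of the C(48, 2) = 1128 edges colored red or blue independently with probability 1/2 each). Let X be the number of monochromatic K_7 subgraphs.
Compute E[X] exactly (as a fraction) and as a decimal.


Let X = Σ_S X_S over the C(48, 7) = 73629072 subsets S of size 7, where X_S = 1 if the K_7 on S is monochromatic.
For a fixed S, the K_7 on S has C(7, 2) = 21 edges. P[all 21 edges red] = (1/2)^21, and likewise for blue, so P[monochromatic] = 2·(1/2)^21 = 2^{1 − 21} = 1/1048576.
Summing: E[X] = C(48, 7) · 2^{1 − 21} = 73629072 · 1/1048576 = 4601817/65536.
Numerically: E[X] ≈ 70.21815.

E[X] = C(48,7)·2^(1−C(7,2)) = 4601817/65536 ≈ 70.21815.


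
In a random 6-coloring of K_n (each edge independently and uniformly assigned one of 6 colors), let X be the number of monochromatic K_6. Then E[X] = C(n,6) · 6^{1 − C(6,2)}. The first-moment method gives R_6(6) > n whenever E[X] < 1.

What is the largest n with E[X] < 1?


We need C(n, 6) · 6^{1 − 15} < 1, i.e. C(n, 6) < 6^{15 − 1} = 78364164096.
Check values of n near the boundary:
  n = 192: C(192, 6) = 64300886496; 64300886496 < 78364164096? YES
  n = 193: C(193, 6) = 66364016544; 66364016544 < 78364164096? YES
  n = 194: C(194, 6) = 68482017072; 68482017072 < 78364164096? YES
  n = 195: C(195, 6) = 70656049360; 70656049360 < 78364164096? YES
  n = 196: C(196, 6) = 72887293024; 72887293024 < 78364164096? YES
  n = 197: C(197, 6) = 75176946208; 75176946208 < 78364164096? YES
  n = 198: C(198, 6) = 77526225777; 77526225777 < 78364164096? YES
  n = 199: C(199, 6) = 79936367511; 79936367511 < 78364164096? NO
  n = 200: C(200, 6) = 82408626300; 82408626300 < 78364164096? NO
The largest n with C(n, 6) < 78364164096 is n = 198 (where E[X] = 25842075259/26121388032 ≈ 0.9893). Hence R_6(6) > 198, i.e. R_6(6) ≥ 199.

Largest n = 198; hence R_6(6) > 198.


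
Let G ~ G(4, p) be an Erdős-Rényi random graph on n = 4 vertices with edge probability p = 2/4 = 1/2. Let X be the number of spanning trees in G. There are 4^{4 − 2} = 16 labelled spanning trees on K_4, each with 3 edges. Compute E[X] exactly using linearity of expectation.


K_4 has 4^{4 − 2} = 16 labelled spanning trees.
For each such spanning tree H, let X_H = 1 if all 3 edges of H are present in G. Then P[X_H = 1] = p^{3} = (1/2)^{3} = 1/8.
By linearity of expectation: E[X] = Σ_H E[X_H] = 16 · p^{3} = 16 · 1/8 = 2.
Numerically: E[X] ≈ 2.

E[X] = 16 · (1/2)^{3} = 2 ≈ 2.


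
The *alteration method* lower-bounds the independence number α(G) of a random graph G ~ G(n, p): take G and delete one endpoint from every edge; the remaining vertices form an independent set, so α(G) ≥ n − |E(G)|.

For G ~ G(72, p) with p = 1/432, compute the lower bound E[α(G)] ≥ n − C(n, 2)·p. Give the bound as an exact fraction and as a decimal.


E[|E(G)|] = C(72, 2)·p = 2556 · (1/432) = 71/12.
E[α(G)] ≥ n − E[|E(G)|] = 72 − 71/12 = 793/12.
Numerically: ≈ 66.083.
(This is only a lower bound; the true E[α(G)] may be larger.)

E[α(G)] ≥ 793/12 ≈ 66.083.


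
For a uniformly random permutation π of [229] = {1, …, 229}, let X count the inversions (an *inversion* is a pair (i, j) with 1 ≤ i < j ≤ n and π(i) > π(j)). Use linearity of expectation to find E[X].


Write X = Σ X_I over the C(229, 2) = 26106 pairs i < j, with X_I the indicator of one inversion.
There are 26106 indicators.
For each fixed pair i < j, the values π(i) and π(j) are two distinct elements of {1, …, 229} in uniformly random order; by symmetry P[π(i) > π(j)] = 1/2.
By linearity: E[X] = 26106 · (1/2) = C(229, 2) · (1/2) = 26106/2 = 13053 ≈ 13053.000.

E[X] = 13053 = 13053.000.


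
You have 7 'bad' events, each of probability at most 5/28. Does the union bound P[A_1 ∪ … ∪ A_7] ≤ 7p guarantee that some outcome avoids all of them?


Union bound: P[∪_{i=1}^{7} A_i] ≤ Σ_i P[A_i] ≤ 7·p = 7·(5/28) = 5/4.
Numerically: 5/4 ≈ 1.250000.
Is 5/4 < 1? NO.
Since the bound 5/4 is ≥ 1, the union bound is uninformative here; it does NOT by itself certify existence.

7·p = 5/4 ≈ 1.250000; existence NOT certified by the union bound.


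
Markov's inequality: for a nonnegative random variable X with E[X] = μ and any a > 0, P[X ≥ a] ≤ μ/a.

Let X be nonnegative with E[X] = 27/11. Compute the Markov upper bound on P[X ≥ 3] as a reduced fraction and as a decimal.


μ = E[X] = 27/11, a = 3.
Markov: P[X ≥ 3] ≤ μ/a = (27/11)/3 = 9/11.
Numerically: ≈ 0.818182.
(Since a = 3 > μ = 2.454545, the bound 9/11 is < 1 and informative.)

P[X ≥ 3] ≤ 9/11 ≈ 0.818182.


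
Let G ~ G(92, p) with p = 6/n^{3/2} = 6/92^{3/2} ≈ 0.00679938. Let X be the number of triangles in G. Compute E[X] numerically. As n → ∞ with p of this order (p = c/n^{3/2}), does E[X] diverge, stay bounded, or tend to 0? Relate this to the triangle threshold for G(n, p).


Number of potential triangles: C(92, 3) = 125580.
Each occurs with probability p³ ≈ (0.00679938)³ ≈ 3.14346427e-07.
By linearity: E[X] = C(92, 3)·p³ ≈ 125580 · 3.14346427e-07 ≈ 0.039476.
Since α = 3/2 > 1, p = c/n^{3/2} = o(1/n) is below the triangle threshold p ~ 1/n. Asymptotically E[X] ~ (c³/6)·n^{3(1−α)} = (6³/6)·n^{-1.5} → 0, so by Markov's inequality G has no triangles w.h.p.

E[X] ≈ 0.039476; in regime p = Θ(1/n^{3/2}) E[X] tends to 0 (below the triangle threshold p ~ 1/n).


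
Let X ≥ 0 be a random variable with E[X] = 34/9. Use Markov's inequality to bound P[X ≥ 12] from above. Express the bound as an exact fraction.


μ = E[X] = 34/9, a = 12.
Markov: P[X ≥ 12] ≤ μ/a = (34/9)/12 = 17/54.
Numerically: ≈ 0.315.
(Since a = 12 > μ = 3.778, the bound 17/54 is < 1 and informative.)

P[X ≥ 12] ≤ 17/54 ≈ 0.315.
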